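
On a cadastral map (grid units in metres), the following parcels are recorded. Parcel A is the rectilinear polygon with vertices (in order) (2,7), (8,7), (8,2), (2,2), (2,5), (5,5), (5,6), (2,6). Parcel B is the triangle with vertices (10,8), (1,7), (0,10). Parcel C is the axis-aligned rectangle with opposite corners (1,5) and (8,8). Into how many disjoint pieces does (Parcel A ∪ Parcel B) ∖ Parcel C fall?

(Parcel A ∪ Parcel B) ∖ Parcel C splits into 2 disjoint pieces (area 18, area 9.7222).

2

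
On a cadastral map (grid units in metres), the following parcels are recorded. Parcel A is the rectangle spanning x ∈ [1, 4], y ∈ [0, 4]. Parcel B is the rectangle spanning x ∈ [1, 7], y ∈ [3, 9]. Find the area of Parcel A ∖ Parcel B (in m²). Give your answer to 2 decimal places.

9.00

|Parcel A∩Parcel B|: x∈[1,4], y∈[3,4] → 3·1 = 3.
|Parcel A| = 12.
|Parcel A ∖ Parcel B| = |Parcel A| − |Parcel A∩Parcel B| = 12 − 3 = 9.00.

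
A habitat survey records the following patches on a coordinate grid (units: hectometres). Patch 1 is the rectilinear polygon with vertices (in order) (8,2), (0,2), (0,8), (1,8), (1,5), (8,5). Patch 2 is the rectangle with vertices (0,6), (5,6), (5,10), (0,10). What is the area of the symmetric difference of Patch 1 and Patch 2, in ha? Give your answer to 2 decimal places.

43.00

|Patch 1| = 27, |Patch 2| = 20, |Patch 1∩Patch 2| = 2.
|Patch 1 △ Patch 2| = |Patch 1| + |Patch 2| − 2·|Patch 1∩Patch 2| = 27 + 20 − 4 = 43.00.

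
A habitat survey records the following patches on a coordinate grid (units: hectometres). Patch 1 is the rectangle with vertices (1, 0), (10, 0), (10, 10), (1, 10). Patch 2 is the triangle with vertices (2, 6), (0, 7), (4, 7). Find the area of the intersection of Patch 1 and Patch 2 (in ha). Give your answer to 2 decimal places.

The intersection is the polygon with vertices (1,7), (4,7), (2,6), (1,6.5).
By the shoelace formula its area is 1.75.

1.75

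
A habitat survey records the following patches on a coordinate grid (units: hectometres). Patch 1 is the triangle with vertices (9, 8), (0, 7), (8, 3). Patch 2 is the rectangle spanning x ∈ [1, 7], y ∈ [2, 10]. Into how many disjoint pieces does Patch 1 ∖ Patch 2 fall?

Patch 1 ∖ Patch 2 splits into 2 disjoint pieces (area 7.0278, area 0.3056).

2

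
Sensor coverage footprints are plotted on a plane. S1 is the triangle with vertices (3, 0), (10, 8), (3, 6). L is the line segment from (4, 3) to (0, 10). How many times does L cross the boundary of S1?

1

The segment meets the boundary at (3,4.75).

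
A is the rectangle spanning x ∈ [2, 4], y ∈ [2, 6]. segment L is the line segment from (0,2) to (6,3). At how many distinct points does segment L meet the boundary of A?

2

The segment meets the boundary at (4,2.667), (2,2.333).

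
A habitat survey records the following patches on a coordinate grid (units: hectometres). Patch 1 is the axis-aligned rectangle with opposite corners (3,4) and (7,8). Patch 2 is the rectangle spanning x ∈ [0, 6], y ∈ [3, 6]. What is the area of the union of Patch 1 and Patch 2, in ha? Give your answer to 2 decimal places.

By inclusion–exclusion:
Individual areas: |Patch 1| = 16, |Patch 2| = 18.
|Patch 1∩Patch 2|: x∈[3,6], y∈[4,6] → 3·2 = 6.
|Patch 1 ∪ Patch 2| = 34 − 6 = 28.00.

28.00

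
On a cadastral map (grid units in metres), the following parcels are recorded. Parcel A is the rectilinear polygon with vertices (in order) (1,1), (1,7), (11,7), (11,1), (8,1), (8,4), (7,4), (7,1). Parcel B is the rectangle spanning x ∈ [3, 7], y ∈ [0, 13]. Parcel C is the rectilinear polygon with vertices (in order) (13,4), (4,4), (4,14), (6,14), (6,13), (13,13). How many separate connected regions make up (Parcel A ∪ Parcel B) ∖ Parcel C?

(Parcel A ∪ Parcel B) ∖ Parcel C splits into 2 disjoint pieces (area 37, area 9).

2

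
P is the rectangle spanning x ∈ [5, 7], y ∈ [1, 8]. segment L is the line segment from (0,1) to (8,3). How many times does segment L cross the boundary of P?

The segment meets the boundary at (7,2.75), (5,2.25).

2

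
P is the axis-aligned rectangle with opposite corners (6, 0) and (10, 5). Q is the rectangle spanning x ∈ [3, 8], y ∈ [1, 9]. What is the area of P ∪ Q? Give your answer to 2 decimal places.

52.00

By inclusion–exclusion:
Individual areas: |P| = 20, |Q| = 40.
|P∩Q|: x∈[6,8], y∈[1,5] → 2·4 = 8.
|P ∪ Q| = 60 − 8 = 52.00.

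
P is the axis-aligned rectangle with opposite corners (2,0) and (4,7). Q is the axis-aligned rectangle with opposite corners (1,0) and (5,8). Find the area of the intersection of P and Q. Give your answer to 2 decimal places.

|P∩Q|: x∈[2,4], y∈[0,7] → 2·7 = 14.

14.00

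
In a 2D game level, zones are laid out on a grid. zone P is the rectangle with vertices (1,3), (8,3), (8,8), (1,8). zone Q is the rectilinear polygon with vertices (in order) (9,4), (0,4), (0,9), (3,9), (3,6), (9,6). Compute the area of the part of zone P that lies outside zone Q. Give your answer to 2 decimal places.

|zone P| = 35, |zone P∩zone Q| = 18.
|zone P ∖ zone Q| = |zone P| − |zone P∩zone Q| = 35 − 18 = 17.00.

17.00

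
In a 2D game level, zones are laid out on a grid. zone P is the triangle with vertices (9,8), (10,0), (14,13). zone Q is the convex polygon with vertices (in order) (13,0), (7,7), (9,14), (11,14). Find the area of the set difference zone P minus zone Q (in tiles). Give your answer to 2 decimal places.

|zone P| = 22.5, |zone P∩zone Q| = 14.7291.
|zone P ∖ zone Q| = |zone P| − |zone P∩zone Q| = 22.5 − 14.7291 = 7.77.

7.77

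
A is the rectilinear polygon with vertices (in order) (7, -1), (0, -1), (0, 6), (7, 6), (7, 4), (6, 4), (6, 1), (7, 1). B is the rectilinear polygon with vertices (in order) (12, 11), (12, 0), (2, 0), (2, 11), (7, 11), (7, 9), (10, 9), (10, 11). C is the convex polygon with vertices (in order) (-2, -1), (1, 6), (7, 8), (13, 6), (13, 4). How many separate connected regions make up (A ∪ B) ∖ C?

(A ∪ B) ∖ C splits into 3 disjoint pieces (area 27, area 1.1667, area 32.3333).

3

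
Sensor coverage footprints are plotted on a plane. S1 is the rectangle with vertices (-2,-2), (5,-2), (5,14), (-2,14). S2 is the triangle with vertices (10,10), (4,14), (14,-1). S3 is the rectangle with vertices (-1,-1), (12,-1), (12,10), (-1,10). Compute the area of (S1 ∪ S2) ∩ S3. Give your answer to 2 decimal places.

81.83

|S1 ∪ S2| = 136.5833.
|(S1 ∪ S2) ∩ S3| = 81.83.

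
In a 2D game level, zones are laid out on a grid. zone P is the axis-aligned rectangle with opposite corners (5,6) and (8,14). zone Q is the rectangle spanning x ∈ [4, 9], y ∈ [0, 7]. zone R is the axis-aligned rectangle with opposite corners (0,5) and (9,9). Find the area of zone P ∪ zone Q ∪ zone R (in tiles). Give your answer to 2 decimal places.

By inclusion–exclusion:
Individual areas: |zone P| = 24, |zone Q| = 35, |zone R| = 36.
|zone P∩zone Q|: x∈[5,8], y∈[6,7] → 3·1 = 3.
|zone P∩zone R|: x∈[5,8], y∈[6,9] → 3·3 = 9.
|zone Q∩zone R|: x∈[4,9], y∈[5,7] → 5·2 = 10.
|zone P∩zone Q∩zone R| = 3.
|zone P ∪ zone Q ∪ zone R| = 95 − 22 + 3 = 76.00.

76.00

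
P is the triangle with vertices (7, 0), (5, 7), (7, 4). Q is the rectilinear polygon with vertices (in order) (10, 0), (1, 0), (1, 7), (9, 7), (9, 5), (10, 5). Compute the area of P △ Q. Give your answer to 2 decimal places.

57.00

|P| = 4, |Q| = 61, |P∩Q| = 4.
|P △ Q| = |P| + |Q| − 2·|P∩Q| = 4 + 61 − 8 = 57.00.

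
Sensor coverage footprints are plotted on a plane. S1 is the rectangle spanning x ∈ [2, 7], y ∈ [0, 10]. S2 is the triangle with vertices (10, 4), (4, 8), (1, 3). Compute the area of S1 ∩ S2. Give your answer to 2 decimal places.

The intersection is the polygon with vertices (7,3.667), (2,3.111), (2,4.667), (4,8), (7,6).
By the shoelace formula its area is 16.72.

16.72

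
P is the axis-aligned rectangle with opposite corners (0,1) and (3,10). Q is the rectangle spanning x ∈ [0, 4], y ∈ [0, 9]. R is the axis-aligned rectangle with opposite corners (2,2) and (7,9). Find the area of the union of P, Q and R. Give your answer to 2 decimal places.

60.00

By inclusion–exclusion:
Individual areas: |P| = 27, |Q| = 36, |R| = 35.
|P∩Q|: x∈[0,3], y∈[1,9] → 3·8 = 24.
|P∩R|: x∈[2,3], y∈[2,9] → 1·7 = 7.
|Q∩R|: x∈[2,4], y∈[2,9] → 2·7 = 14.
|P∩Q∩R| = 7.
|P ∪ Q ∪ R| = 98 − 45 + 7 = 60.00.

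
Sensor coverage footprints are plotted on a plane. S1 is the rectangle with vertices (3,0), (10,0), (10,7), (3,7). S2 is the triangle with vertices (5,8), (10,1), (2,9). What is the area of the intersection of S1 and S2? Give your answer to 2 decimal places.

5.14

The intersection is the polygon with vertices (5.714,7), (10,1), (4,7).
By the shoelace formula its area is 5.14.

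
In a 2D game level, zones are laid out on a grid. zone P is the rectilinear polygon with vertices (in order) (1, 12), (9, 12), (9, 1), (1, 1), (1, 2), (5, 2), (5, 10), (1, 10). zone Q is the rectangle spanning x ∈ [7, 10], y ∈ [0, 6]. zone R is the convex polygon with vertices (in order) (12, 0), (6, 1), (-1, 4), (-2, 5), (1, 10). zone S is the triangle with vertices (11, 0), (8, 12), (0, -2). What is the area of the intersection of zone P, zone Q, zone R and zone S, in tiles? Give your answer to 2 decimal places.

5.27

The intersection is the polygon with vertices (7,4.545), (9,2.727), (9,1), (7,1).
By the shoelace formula its area is 5.27.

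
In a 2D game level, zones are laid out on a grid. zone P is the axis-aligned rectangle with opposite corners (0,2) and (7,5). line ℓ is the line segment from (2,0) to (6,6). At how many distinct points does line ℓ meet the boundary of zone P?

2

The segment meets the boundary at (5.333,5), (3.333,2).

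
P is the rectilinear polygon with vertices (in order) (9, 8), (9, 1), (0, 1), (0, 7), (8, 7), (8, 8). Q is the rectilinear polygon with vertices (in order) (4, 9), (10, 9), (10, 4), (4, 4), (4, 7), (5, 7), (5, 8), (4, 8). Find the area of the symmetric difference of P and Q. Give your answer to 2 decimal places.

|P| = 55, |Q| = 29, |P∩Q| = 16.
|P △ Q| = |P| + |Q| − 2·|P∩Q| = 55 + 29 − 32 = 52.00.

52.00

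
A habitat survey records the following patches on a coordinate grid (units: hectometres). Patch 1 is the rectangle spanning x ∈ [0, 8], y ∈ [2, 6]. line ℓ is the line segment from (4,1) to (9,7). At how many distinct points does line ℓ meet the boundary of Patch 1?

The segment meets the boundary at (8,5.8), (4.833,2).

2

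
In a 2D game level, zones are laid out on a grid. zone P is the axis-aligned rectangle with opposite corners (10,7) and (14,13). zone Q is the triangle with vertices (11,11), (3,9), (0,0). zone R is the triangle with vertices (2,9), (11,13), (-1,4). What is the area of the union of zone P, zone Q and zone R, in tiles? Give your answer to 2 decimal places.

By inclusion–exclusion:
Individual areas: |zone P| = 24, |zone Q| = 33, |zone R| = 16.5.
|zone P∩zone Q| = 0.375.
|zone P∩zone R| = 0.1528.
|zone Q∩zone R| = 4.8889.
|zone P∩zone Q∩zone R| = 0.
|zone P ∪ zone Q ∪ zone R| = 73.5 − 5.4167 + 0 = 68.08.

68.08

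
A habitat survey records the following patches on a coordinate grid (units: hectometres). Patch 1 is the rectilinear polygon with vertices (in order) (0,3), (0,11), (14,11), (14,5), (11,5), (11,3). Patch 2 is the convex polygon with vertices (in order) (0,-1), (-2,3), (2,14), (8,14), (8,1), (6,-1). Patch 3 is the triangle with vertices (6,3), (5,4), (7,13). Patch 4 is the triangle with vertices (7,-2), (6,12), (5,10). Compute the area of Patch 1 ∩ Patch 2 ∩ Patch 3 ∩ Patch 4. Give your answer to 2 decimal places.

2.29

The intersection is the polygon with vertices (6.062,3.625), (5.571,6.571), (6.189,9.351), (6.375,6.75).
By the shoelace formula its area is 2.29.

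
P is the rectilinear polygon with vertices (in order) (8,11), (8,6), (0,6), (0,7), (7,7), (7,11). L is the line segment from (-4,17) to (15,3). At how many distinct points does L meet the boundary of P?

The segment meets the boundary at (8,8.158), (7,8.895).

2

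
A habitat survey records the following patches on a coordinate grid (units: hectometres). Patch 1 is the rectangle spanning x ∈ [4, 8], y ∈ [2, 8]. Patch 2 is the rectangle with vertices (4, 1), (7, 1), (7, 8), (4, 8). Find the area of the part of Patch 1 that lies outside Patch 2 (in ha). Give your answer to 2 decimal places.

6.00

|Patch 1∩Patch 2|: x∈[4,7], y∈[2,8] → 3·6 = 18.
|Patch 1| = 24.
|Patch 1 ∖ Patch 2| = |Patch 1| − |Patch 1∩Patch 2| = 24 − 18 = 6.00.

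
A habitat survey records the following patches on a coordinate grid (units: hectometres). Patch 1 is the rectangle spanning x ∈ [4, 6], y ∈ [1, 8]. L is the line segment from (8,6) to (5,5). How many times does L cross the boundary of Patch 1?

The segment meets the boundary at (6,5.333).

1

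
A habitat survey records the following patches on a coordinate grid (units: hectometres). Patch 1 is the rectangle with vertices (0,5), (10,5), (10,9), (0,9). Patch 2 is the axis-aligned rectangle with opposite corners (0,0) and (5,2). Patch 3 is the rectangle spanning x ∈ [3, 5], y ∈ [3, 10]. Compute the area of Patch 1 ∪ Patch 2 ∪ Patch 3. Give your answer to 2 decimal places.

56.00

By inclusion–exclusion:
Individual areas: |Patch 1| = 40, |Patch 2| = 10, |Patch 3| = 14.
|Patch 1∩Patch 2| = 0 (no overlap).
|Patch 1∩Patch 3|: x∈[3,5], y∈[5,9] → 2·4 = 8.
|Patch 2∩Patch 3| = 0 (no overlap).
|Patch 1∩Patch 2∩Patch 3| = 0.
|Patch 1 ∪ Patch 2 ∪ Patch 3| = 64 − 8 + 0 = 56.00.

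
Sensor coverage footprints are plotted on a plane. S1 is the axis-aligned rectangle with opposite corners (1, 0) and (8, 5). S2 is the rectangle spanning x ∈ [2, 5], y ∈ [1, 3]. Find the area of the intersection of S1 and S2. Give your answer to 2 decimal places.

|S1∩S2|: x∈[2,5], y∈[1,3] → 3·2 = 6.

6.00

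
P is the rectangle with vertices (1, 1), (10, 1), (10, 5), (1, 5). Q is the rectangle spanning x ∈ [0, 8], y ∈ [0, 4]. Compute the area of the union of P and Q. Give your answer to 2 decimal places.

By inclusion–exclusion:
Individual areas: |P| = 36, |Q| = 32.
|P∩Q|: x∈[1,8], y∈[1,4] → 7·3 = 21.
|P ∪ Q| = 68 − 21 = 47.00.

47.00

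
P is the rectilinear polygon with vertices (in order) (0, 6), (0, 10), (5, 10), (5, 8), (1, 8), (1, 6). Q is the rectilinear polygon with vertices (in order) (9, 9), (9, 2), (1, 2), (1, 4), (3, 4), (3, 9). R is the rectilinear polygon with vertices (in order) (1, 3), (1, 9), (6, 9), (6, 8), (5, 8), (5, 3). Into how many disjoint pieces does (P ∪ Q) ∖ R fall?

(P ∪ Q) ∖ R splits into 2 disjoint pieces (area 8, area 31).

2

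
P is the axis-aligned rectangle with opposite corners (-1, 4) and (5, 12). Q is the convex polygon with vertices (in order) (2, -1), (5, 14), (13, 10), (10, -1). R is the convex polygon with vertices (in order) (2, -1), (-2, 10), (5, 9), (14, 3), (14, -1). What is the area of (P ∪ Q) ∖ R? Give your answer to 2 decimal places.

58.45

|P ∪ Q| = 148.4.
|(P ∪ Q) ∩ R| = 89.9458.
|(P ∪ Q) ∖ R| = 148.4 − 89.9458 = 58.45.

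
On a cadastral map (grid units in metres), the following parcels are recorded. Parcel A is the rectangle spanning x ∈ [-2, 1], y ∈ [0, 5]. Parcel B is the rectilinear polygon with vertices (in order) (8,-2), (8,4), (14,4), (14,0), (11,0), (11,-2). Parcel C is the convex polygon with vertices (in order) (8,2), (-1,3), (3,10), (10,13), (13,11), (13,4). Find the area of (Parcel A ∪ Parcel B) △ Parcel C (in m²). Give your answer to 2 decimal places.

|Parcel A ∪ Parcel B| = 45.
|(Parcel A ∪ Parcel B) ∩ Parcel C| = 8.0794.
|(Parcel A ∪ Parcel B) △ Parcel C| = 45 + 105 − 16.1587 = 133.84.

133.84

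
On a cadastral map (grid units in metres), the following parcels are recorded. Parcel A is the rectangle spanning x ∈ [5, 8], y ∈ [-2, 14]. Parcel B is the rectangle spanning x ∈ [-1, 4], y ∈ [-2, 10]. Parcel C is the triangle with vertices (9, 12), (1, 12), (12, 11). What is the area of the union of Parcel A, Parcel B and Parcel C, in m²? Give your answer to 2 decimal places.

110.50

By inclusion–exclusion:
Individual areas: |Parcel A| = 48, |Parcel B| = 60, |Parcel C| = 4.
|Parcel A∩Parcel B| = 0 (no overlap).
|Parcel A∩Parcel C| = 1.5.
|Parcel B∩Parcel C| = 0.
|Parcel A∩Parcel B∩Parcel C| = 0.
|Parcel A ∪ Parcel B ∪ Parcel C| = 112 − 1.5 + 0 = 110.50.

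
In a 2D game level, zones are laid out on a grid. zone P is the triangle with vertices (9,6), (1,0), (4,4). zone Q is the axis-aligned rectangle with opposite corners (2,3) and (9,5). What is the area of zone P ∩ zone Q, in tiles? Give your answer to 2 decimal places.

The intersection is the polygon with vertices (5,3), (3.25,3), (4,4), (6.5,5), (7.667,5).
By the shoelace formula its area is 3.79.

3.79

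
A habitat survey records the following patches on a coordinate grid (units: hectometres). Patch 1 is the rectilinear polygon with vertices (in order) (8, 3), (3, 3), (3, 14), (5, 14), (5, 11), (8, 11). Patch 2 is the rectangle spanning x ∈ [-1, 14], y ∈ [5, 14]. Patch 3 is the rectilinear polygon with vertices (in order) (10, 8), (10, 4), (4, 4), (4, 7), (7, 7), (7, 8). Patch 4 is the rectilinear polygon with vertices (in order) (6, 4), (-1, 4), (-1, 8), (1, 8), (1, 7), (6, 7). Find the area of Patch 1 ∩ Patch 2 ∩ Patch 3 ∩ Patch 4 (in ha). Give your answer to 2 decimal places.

4.00

The intersection is the polygon with vertices (4,5), (4,7), (6,7), (6,5).
By the shoelace formula its area is 4.00.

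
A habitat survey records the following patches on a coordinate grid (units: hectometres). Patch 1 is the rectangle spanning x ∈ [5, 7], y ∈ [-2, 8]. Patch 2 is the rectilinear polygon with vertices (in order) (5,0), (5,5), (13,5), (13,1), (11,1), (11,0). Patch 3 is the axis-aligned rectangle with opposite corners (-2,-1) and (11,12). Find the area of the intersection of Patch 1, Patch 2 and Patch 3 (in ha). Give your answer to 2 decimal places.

The intersection is the polygon with vertices (5,0), (5,5), (7,5), (7,0).
By the shoelace formula its area is 10.00.

10.00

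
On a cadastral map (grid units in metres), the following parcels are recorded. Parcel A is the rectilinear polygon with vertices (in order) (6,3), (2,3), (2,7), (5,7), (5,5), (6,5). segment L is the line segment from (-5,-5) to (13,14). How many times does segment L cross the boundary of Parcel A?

2

The segment meets the boundary at (5,5.556), (2.579,3).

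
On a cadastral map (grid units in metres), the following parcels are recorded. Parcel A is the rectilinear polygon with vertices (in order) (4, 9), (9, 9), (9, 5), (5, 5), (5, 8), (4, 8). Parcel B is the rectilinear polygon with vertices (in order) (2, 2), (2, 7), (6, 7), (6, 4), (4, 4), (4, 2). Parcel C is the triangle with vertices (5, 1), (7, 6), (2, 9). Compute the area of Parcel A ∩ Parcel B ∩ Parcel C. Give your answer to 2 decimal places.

1.87

The intersection is the polygon with vertices (5,7), (5.333,7), (6,6.6), (6,5), (5,5).
By the shoelace formula its area is 1.87.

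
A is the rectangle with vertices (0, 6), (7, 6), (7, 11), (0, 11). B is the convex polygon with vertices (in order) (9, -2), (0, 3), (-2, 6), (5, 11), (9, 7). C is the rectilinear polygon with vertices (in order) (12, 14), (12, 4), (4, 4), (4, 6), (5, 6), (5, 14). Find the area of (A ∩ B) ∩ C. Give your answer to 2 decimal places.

8.00

|A ∩ B| = 24.0714.
|(A ∩ B) ∩ C| = 8.00.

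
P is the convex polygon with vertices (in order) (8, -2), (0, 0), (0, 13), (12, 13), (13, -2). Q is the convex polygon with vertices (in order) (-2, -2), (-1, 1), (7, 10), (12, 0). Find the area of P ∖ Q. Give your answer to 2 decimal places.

105.52

|P| = 179.5, |P∩Q| = 73.983.
|P ∖ Q| = |P| − |P∩Q| = 179.5 − 73.983 = 105.52.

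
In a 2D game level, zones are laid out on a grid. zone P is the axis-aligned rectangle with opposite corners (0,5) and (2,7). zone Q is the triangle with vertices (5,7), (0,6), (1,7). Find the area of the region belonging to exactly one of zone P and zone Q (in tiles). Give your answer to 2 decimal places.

|zone P| = 4, |zone Q| = 2, |zone P∩zone Q| = 1.1.
|zone P △ zone Q| = |zone P| + |zone Q| − 2·|zone P∩zone Q| = 4 + 2 − 2.2 = 3.80.

3.80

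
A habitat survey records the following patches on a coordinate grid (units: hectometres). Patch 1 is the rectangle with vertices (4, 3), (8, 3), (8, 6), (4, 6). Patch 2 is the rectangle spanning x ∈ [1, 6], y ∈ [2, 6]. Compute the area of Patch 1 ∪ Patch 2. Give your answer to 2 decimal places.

By inclusion–exclusion:
Individual areas: |Patch 1| = 12, |Patch 2| = 20.
|Patch 1∩Patch 2|: x∈[4,6], y∈[3,6] → 2·3 = 6.
|Patch 1 ∪ Patch 2| = 32 − 6 = 26.00.

26.00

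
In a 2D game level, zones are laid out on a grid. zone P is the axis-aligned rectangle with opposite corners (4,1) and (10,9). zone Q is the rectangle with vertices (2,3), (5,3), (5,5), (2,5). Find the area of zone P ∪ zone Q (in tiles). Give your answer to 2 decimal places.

52.00

By inclusion–exclusion:
Individual areas: |zone P| = 48, |zone Q| = 6.
|zone P∩zone Q|: x∈[4,5], y∈[3,5] → 1·2 = 2.
|zone P ∪ zone Q| = 54 − 2 = 52.00.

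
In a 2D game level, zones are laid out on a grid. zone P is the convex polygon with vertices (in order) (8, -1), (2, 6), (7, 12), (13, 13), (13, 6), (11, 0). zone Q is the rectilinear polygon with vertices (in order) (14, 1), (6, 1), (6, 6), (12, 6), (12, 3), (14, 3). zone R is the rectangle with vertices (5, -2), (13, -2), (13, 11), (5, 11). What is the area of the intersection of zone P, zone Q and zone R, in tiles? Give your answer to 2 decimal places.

29.29

The intersection is the polygon with vertices (6,6), (12,6), (12,3), (11.333,1), (6.286,1), (6,1.333).
By the shoelace formula its area is 29.29.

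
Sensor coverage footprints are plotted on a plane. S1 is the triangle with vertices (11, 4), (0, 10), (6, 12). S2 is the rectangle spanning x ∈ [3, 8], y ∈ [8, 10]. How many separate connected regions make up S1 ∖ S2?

S1 ∖ S2 splits into 2 disjoint pieces (area 9.8667, area 9.7045).

2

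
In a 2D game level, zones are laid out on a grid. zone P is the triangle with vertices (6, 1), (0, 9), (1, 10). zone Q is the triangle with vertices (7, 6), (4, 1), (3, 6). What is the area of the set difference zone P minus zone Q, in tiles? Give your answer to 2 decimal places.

5.33

|zone P| = 7, |zone P∩zone Q| = 1.6699.
|zone P ∖ zone Q| = |zone P| − |zone P∩zone Q| = 7 − 1.6699 = 5.33.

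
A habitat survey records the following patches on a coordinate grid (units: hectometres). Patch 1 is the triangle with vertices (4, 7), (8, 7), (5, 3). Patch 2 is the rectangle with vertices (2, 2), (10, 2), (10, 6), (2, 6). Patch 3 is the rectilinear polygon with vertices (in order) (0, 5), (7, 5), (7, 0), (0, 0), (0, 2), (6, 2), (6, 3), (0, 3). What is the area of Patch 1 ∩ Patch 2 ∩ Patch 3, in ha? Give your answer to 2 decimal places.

The intersection is the polygon with vertices (4.5,5), (6.5,5), (5,3).
By the shoelace formula its area is 2.00.

2.00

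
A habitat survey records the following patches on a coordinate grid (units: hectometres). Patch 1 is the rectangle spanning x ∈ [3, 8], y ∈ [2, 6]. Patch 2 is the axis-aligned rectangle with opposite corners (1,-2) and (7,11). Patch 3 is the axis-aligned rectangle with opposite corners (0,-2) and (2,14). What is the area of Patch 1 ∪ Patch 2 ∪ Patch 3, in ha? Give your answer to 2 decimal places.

By inclusion–exclusion:
Individual areas: |Patch 1| = 20, |Patch 2| = 78, |Patch 3| = 32.
|Patch 1∩Patch 2|: x∈[3,7], y∈[2,6] → 4·4 = 16.
|Patch 1∩Patch 3| = 0 (no overlap).
|Patch 2∩Patch 3|: x∈[1,2], y∈[-2,11] → 1·13 = 13.
|Patch 1∩Patch 2∩Patch 3| = 0.
|Patch 1 ∪ Patch 2 ∪ Patch 3| = 130 − 29 + 0 = 101.00.

101.00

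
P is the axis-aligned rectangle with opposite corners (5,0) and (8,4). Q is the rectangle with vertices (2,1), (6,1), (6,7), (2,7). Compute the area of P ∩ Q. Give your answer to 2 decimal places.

|P∩Q|: x∈[5,6], y∈[1,4] → 1·3 = 3.

3.00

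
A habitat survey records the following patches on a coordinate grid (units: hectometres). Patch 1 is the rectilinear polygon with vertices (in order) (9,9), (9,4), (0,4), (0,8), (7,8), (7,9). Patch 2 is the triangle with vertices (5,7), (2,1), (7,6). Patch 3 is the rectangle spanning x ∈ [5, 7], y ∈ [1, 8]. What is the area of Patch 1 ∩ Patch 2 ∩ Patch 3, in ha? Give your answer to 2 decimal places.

3.00

The intersection is the polygon with vertices (7,6), (5,4), (5,7).
By the shoelace formula its area is 3.00.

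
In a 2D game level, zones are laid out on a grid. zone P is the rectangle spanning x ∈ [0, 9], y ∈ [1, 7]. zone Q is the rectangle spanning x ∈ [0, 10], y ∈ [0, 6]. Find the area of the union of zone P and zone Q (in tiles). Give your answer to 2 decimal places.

69.00

By inclusion–exclusion:
Individual areas: |zone P| = 54, |zone Q| = 60.
|zone P∩zone Q|: x∈[0,9], y∈[1,6] → 9·5 = 45.
|zone P ∪ zone Q| = 114 − 45 = 69.00.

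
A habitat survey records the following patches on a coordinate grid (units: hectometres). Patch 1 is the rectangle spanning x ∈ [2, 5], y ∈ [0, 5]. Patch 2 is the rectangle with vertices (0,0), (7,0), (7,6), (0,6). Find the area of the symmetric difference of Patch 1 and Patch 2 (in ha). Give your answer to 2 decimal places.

|Patch 1∩Patch 2|: x∈[2,5], y∈[0,5] → 3·5 = 15.
|Patch 1 △ Patch 2| = |Patch 1| + |Patch 2| − 2·|Patch 1∩Patch 2| = 15 + 42 − 30 = 27.00.

27.00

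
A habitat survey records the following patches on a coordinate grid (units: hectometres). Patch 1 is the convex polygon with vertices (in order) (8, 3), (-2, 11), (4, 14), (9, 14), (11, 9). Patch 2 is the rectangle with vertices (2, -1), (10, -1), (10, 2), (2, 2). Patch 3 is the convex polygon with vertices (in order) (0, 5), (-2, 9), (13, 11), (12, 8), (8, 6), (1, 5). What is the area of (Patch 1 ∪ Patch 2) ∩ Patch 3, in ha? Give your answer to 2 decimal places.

The region (Patch 1 ∪ Patch 2) ∩ Patch 3 is the polygon with vertices (0.143,9.286), (10.342,10.646), (11,9), (10,7), (8,6), (4.818,5.545).
By the shoelace formula its area is 34.07.

34.07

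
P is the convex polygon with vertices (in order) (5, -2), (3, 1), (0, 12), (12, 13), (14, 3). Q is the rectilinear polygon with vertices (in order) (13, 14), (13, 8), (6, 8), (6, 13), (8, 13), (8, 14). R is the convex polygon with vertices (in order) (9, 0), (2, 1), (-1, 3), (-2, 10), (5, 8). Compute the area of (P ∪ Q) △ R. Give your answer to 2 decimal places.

|P ∪ Q| = 152.
|(P ∪ Q) ∩ R| = 38.4447.
|(P ∪ Q) △ R| = 152 + 63 − 76.8893 = 138.11.

138.11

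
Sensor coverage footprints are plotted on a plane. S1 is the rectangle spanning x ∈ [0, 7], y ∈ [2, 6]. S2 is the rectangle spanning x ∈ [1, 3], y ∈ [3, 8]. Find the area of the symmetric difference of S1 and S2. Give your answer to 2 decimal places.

|S1∩S2|: x∈[1,3], y∈[3,6] → 2·3 = 6.
|S1 △ S2| = |S1| + |S2| − 2·|S1∩S2| = 28 + 10 − 12 = 26.00.

26.00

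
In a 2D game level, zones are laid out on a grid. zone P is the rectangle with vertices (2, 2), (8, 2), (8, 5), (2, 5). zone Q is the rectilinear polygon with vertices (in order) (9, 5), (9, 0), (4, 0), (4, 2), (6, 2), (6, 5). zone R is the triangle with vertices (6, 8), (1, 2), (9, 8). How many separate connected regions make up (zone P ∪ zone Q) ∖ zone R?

(zone P ∪ zone Q) ∖ zone R splits into 2 disjoint pieces (area 27.625, area 1.35).

2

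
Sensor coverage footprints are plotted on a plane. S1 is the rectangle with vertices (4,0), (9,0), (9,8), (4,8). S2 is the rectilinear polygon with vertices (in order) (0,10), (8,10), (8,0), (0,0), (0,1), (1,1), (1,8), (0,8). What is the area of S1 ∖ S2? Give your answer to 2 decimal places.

|S1| = 40, |S1∩S2| = 32.
|S1 ∖ S2| = |S1| − |S1∩S2| = 40 − 32 = 8.00.

8.00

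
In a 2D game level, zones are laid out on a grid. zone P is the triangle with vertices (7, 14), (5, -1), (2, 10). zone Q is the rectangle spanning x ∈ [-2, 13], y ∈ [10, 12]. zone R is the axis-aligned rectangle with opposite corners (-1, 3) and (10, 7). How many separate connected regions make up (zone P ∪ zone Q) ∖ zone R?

2

(zone P ∪ zone Q) ∖ zone R splits into 2 disjoint pieces (area 43.8061, area 3.2485).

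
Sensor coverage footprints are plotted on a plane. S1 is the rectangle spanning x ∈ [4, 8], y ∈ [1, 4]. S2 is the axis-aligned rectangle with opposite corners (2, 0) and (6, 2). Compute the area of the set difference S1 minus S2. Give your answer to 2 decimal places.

|S1∩S2|: x∈[4,6], y∈[1,2] → 2·1 = 2.
|S1| = 12.
|S1 ∖ S2| = |S1| − |S1∩S2| = 12 − 2 = 10.00.

10.00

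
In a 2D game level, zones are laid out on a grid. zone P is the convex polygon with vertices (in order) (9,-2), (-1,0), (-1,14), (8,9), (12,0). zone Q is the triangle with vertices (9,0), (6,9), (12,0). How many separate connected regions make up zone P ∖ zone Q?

zone P ∖ zone Q is a single connected region.

1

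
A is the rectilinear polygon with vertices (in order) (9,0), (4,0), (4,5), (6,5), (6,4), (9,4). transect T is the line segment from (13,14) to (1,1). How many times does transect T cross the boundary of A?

The segment meets the boundary at (4,4.25), (4.692,5).

2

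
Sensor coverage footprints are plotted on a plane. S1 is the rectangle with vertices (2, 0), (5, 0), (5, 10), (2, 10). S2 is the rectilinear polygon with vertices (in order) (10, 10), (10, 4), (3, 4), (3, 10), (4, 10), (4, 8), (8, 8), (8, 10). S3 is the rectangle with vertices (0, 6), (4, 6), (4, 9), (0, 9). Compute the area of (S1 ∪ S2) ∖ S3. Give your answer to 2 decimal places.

|S1 ∪ S2| = 54.
|(S1 ∪ S2) ∩ S3| = 6.
|(S1 ∪ S2) ∖ S3| = 54 − 6 = 48.00.

48.00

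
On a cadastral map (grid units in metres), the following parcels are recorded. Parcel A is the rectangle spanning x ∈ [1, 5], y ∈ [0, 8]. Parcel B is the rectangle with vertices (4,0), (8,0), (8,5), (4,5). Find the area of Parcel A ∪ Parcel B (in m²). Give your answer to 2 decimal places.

By inclusion–exclusion:
Individual areas: |Parcel A| = 32, |Parcel B| = 20.
|Parcel A∩Parcel B|: x∈[4,5], y∈[0,5] → 1·5 = 5.
|Parcel A ∪ Parcel B| = 52 − 5 = 47.00.

47.00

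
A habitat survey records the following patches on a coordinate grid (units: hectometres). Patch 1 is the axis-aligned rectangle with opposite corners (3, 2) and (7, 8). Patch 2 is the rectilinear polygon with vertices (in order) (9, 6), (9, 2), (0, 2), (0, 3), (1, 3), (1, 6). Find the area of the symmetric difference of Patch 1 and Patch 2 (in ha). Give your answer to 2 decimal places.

25.00

|Patch 1| = 24, |Patch 2| = 33, |Patch 1∩Patch 2| = 16.
|Patch 1 △ Patch 2| = |Patch 1| + |Patch 2| − 2·|Patch 1∩Patch 2| = 24 + 33 − 32 = 25.00.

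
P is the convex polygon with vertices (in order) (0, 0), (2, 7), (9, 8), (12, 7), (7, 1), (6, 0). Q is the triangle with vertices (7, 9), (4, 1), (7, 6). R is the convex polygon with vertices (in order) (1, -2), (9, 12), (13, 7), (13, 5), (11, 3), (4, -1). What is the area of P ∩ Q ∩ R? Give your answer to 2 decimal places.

4.17

The intersection is the polygon with vertices (7,6), (4,1), (6.455,7.545), (6.511,7.644), (7,7.714).
By the shoelace formula its area is 4.17.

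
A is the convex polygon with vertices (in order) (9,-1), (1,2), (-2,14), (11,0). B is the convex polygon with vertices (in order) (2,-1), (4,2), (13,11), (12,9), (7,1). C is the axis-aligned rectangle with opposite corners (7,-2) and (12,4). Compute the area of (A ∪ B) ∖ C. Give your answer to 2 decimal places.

66.05

|A ∪ B| = 77.6799.
|(A ∪ B) ∩ C| = 11.6343.
|(A ∪ B) ∖ C| = 77.6799 − 11.6343 = 66.05.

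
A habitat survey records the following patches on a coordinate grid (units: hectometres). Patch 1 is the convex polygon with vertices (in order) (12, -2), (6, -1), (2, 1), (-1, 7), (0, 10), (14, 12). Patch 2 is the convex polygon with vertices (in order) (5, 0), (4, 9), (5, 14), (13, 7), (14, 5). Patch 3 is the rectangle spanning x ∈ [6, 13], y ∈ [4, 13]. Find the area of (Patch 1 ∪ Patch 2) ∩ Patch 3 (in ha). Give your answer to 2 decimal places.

53.97

The region (Patch 1 ∪ Patch 2) ∩ Patch 3 is the polygon with vertices (8.228,11.175), (13,11.857), (13,4.444), (12.914,4.397), (12.857,4), (6,4), (6,13), (6.143,13).
By the shoelace formula its area is 53.97.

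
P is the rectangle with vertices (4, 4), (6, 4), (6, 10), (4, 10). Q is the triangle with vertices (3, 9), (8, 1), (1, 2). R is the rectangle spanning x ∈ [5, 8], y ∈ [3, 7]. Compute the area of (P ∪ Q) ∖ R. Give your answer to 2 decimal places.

|P ∪ Q| = 33.9.
|(P ∪ Q) ∩ R| = 4.45.
|(P ∪ Q) ∖ R| = 33.9 − 4.45 = 29.45.

29.45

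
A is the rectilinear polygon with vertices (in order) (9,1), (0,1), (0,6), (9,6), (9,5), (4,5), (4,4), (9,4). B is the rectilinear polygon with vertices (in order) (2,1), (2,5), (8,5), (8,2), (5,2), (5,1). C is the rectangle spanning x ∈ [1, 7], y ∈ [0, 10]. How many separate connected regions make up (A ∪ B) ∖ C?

(A ∪ B) ∖ C splits into 2 disjoint pieces (area 5, area 9).

2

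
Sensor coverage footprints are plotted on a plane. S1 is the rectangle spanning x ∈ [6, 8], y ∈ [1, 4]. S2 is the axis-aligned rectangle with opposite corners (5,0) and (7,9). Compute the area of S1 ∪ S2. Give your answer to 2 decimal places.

21.00

By inclusion–exclusion:
Individual areas: |S1| = 6, |S2| = 18.
|S1∩S2|: x∈[6,7], y∈[1,4] → 1·3 = 3.
|S1 ∪ S2| = 24 − 3 = 21.00.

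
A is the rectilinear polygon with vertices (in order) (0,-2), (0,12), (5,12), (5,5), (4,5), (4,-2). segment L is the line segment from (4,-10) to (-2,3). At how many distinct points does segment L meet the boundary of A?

The segment meets the boundary at (0,-1.333), (0.308,-2).

2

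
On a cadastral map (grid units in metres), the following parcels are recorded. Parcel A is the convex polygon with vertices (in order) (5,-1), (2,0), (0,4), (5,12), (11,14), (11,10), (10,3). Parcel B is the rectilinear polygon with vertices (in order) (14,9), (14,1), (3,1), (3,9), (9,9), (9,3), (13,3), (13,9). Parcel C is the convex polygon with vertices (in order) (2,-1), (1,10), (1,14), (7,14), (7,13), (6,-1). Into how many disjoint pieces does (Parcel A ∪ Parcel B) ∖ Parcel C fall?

(Parcel A ∪ Parcel B) ∖ Parcel C splits into 2 disjoint pieces (area 4.5873, area 63.7535).

2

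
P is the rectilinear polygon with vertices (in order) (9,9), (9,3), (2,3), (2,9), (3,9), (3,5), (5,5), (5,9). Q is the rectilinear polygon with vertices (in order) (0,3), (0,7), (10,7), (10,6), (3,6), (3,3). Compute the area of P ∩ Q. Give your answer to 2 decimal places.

8.00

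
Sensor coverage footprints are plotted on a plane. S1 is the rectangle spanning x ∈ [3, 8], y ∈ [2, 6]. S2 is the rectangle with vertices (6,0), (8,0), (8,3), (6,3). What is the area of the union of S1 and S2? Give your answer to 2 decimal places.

By inclusion–exclusion:
Individual areas: |S1| = 20, |S2| = 6.
|S1∩S2|: x∈[6,8], y∈[2,3] → 2·1 = 2.
|S1 ∪ S2| = 26 − 2 = 24.00.

24.00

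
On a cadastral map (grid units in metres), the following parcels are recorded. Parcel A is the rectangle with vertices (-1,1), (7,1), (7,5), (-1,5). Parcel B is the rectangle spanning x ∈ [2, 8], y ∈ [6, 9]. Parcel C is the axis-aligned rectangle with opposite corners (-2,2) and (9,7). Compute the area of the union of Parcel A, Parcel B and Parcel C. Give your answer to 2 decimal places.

By inclusion–exclusion:
Individual areas: |Parcel A| = 32, |Parcel B| = 18, |Parcel C| = 55.
|Parcel A∩Parcel B| = 0 (no overlap).
|Parcel A∩Parcel C|: x∈[-1,7], y∈[2,5] → 8·3 = 24.
|Parcel B∩Parcel C|: x∈[2,8], y∈[6,7] → 6·1 = 6.
|Parcel A∩Parcel B∩Parcel C| = 0.
|Parcel A ∪ Parcel B ∪ Parcel C| = 105 − 30 + 0 = 75.00.

75.00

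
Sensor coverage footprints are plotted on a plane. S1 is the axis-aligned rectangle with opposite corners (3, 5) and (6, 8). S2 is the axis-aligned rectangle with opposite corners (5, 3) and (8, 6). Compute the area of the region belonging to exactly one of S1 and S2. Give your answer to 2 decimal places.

|S1∩S2|: x∈[5,6], y∈[5,6] → 1·1 = 1.
|S1 △ S2| = |S1| + |S2| − 2·|S1∩S2| = 9 + 9 − 2 = 16.00.

16.00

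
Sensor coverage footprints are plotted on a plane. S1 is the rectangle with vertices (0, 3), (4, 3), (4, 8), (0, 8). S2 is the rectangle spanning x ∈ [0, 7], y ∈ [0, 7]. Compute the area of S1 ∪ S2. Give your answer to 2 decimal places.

53.00

By inclusion–exclusion:
Individual areas: |S1| = 20, |S2| = 49.
|S1∩S2|: x∈[0,4], y∈[3,7] → 4·4 = 16.
|S1 ∪ S2| = 69 − 16 = 53.00.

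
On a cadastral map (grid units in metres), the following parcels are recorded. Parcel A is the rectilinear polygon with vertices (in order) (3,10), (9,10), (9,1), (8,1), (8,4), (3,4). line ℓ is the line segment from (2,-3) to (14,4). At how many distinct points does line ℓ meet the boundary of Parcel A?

2

The segment meets the boundary at (9,1.083), (8.857,1).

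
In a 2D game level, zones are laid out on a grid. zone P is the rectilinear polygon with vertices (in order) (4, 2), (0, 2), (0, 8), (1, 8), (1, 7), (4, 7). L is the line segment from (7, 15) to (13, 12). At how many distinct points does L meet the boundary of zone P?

0

The segment lies entirely outside zone P and never meets its boundary.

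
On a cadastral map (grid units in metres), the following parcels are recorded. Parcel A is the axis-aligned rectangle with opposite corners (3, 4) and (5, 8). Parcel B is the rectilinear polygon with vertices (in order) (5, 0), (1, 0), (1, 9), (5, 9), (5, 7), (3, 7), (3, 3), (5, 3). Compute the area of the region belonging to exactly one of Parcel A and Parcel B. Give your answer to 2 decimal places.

32.00

|Parcel A| = 8, |Parcel B| = 28, |Parcel A∩Parcel B| = 2.
|Parcel A △ Parcel B| = |Parcel A| + |Parcel B| − 2·|Parcel A∩Parcel B| = 8 + 28 − 4 = 32.00.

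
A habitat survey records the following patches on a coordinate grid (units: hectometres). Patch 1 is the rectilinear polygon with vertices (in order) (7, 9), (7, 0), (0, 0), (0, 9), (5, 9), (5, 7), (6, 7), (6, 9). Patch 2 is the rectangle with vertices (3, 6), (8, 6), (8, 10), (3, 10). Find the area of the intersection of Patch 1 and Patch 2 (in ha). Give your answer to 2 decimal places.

10.00

The intersection is the polygon with vertices (7,6), (3,6), (3,9), (5,9), (5,7), (6,7), (6,9), (7,9).
By the shoelace formula its area is 10.00.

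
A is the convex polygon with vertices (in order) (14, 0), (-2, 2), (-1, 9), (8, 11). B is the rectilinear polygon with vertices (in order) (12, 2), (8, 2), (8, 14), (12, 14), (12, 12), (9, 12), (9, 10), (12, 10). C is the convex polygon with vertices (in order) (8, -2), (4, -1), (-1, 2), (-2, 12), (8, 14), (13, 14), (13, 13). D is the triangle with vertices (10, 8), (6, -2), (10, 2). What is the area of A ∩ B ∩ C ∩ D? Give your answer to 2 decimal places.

6.28

The intersection is the polygon with vertices (8,3), (9.846,7.615), (10,7.333), (10,4), (9.333,2), (8,2).
By the shoelace formula its area is 6.28.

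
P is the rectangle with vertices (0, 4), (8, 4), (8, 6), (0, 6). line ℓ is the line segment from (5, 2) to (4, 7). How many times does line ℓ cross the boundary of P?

2

The segment meets the boundary at (4.2,6), (4.6,4).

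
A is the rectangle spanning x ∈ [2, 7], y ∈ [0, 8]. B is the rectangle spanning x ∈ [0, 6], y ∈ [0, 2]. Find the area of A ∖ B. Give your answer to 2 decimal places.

|A∩B|: x∈[2,6], y∈[0,2] → 4·2 = 8.
|A| = 40.
|A ∖ B| = |A| − |A∩B| = 40 − 8 = 32.00.

32.00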